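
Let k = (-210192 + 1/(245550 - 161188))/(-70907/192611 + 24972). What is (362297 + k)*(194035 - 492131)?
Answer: -3130095856746559592479848/28983233879755 ≈ -1.0800e+11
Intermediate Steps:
k = -487917163638619/57966467759510 (k = (-210192 + 1/84362)/(-70907*1/192611 + 24972) = (-210192 + 1/84362)/(-70907/192611 + 24972) = -17732217503/(84362*4809810985/192611) = -17732217503/84362*192611/4809810985 = -487917163638619/57966467759510 ≈ -8.4172)
(362297 + k)*(194035 - 492131) = (362297 - 487917163638619/57966467759510)*(194035 - 492131) = (21000589452703555851/57966467759510)*(-298096) = -3130095856746559592479848/28983233879755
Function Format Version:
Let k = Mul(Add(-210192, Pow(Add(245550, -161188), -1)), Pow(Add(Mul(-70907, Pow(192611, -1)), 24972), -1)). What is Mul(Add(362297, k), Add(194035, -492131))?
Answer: Rational(-3130095856746559592479848, 28983233879755) ≈ -1.0800e+11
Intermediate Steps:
k = Rational(-487917163638619, 57966467759510) (k = Mul(Add(-210192, Pow(84362, -1)), Pow(Add(Mul(-70907, Rational(1, 192611)), 24972), -1)) = Mul(Add(-210192, Rational(1, 84362)), Pow(Add(Rational(-70907, 192611), 24972), -1)) = Mul(Rational(-17732217503, 84362), Pow(Rational(4809810985, 192611), -1)) = Mul(Rational(-17732217503, 84362), Rational(192611, 4809810985)) = Rational(-487917163638619, 57966467759510) ≈ -8.4172)
Mul(Add(362297, k), Add(194035, -492131)) = Mul(Add(362297, Rational(-487917163638619, 57966467759510)), Add(194035, -492131)) = Mul(Rational(21000589452703555851, 57966467759510), -298096) = Rational(-3130095856746559592479848, 28983233879755)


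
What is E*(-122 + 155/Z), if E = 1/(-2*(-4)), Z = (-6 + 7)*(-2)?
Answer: -399/16 ≈ -24.938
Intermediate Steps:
Z = -2 (Z = 1*(-2) = -2)
E = 1/8 ≈ 0.12500
E*(-122 + 155/Z) = (-122 + 155/(-2))/8 = (-122 + 155*(-1/2))/8 = (-122 - 155/2)/8 = (1/8)*(-399/2) = -399/16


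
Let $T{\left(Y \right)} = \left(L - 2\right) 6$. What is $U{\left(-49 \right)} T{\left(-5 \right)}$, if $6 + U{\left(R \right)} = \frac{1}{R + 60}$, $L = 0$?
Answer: $\frac{780}{11} \approx 70.909$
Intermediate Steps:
$U{\left(R \right)} = -6 + \frac{1}{60 + R}$ ($U{\left(R \right)} = -6 + \frac{1}{R + 60} = -6 + \frac{1}{60 + R}$)
$T{\left(Y \right)} = -12$ ($T{\left(Y \right)} = \left(0 - 2\right) 6 = \left(-2\right) 6 = -12$)
$U{\left(-49 \right)} T{\left(-5 \right)} = \frac{-359 - -294}{60 - 49} \left(-12\right) = \frac{-359 + 294}{11} \left(-12\right) = \frac{1}{11} \left(-65\right) \left(-12\right) = \left(- \frac{65}{11}\right) \left(-12\right) = \frac{780}{11}$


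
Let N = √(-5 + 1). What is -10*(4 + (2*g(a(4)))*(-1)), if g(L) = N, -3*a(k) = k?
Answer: -40 + 40*I ≈ -40.0 + 40.0*I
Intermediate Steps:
a(k) = -k/3
N = 2*I (N = √(-4) = 2*I ≈ 2.0*I)
g(L) = 2*I
-10*(4 + (2*g(a(4)))*(-1)) = -10*(4 + (2*(2*I))*(-1)) = -10*(4 + (4*I)*(-1)) = -10*(4 - 4*I) = -40 + 40*I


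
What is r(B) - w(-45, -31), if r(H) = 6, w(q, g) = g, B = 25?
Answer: 37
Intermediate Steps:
r(B) - w(-45, -31) = 6 - 1*(-31) = 6 + 31 = 37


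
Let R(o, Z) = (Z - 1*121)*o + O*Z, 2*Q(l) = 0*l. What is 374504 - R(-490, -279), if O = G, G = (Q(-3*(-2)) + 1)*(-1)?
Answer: 178225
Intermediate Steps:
Q(l) = 0 (Q(l) = (0*l)/2 = (½)*0 = 0)
G = -1 (G = (0 + 1)*(-1) = 1*(-1) = -1)
O = -1
R(o, Z) = -Z + o*(-121 + Z) (R(o, Z) = (Z - 1*121)*o - Z = (Z - 121)*o - Z = (-121 + Z)*o - Z = o*(-121 + Z) - Z = -Z + o*(-121 + Z))
374504 - R(-490, -279) = 374504 - (-1*(-279) - 121*(-490) - 279*(-490)) = 374504 - (279 + 59290 + 136710) = 374504 - 1*196279 = 374504 - 196279 = 178225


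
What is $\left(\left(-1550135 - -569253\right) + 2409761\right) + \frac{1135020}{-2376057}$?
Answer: $\frac{1131698938361}{792019} \approx 1.4289 \cdot 10^{6}$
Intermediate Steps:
$\left(\left(-1550135 - -569253\right) + 2409761\right) + \frac{1135020}{-2376057} = \left(\left(-1550135 + 569253\right) + 2409761\right) + 1135020 \left(- \frac{1}{2376057}\right) = \left(-980882 + 2409761\right) - \frac{378340}{792019} = 1428879 - \frac{378340}{792019} = \frac{1131698938361}{792019}$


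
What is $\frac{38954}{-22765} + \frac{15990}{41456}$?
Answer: $- \frac{625432337}{471872920} \approx -1.3254$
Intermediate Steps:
$\frac{38954}{-22765} + \frac{15990}{41456} = 38954 \left(- \frac{1}{22765}\right) + 15990 \cdot \frac{1}{41456} = - \frac{38954}{22765} + \frac{7995}{20728} = - \frac{625432337}{471872920}$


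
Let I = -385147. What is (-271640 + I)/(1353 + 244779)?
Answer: -218929/82044 ≈ -2.6684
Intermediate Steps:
(-271640 + I)/(1353 + 244779) = (-271640 - 385147)/(1353 + 244779) = -656787/246132 = -656787*1/246132 = -218929/82044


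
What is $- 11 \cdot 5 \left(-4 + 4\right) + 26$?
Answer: $26$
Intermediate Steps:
$- 11 \cdot 5 \left(-4 + 4\right) + 26 = - 11 \cdot 5 \cdot 0 + 26 = \left(-11\right) 0 + 26 = 0 + 26 = 26$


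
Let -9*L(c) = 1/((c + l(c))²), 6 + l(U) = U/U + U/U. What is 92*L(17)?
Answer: -92/1521 ≈ -0.060486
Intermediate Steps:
l(U) = -4 (l(U) = -6 + (U/U + U/U) = -6 + (1 + 1) = -6 + 2 = -4)
L(c) = -1/(9*(-4 + c)²) (L(c) = -1/(9*(c - 4)²) = -1/(9*(-4 + c)²))
92*L(17) = 92*(-1/(9*(-4 + 17)²)) = 92*(-⅑/13²) = 92*(-⅑*1/169) = 92*(-1/1521) = -92/1521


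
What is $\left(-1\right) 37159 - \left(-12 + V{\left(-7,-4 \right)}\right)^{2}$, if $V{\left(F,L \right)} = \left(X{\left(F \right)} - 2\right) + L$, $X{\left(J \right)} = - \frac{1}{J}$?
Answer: $- \frac{1836416}{49} \approx -37478.0$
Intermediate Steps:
$V{\left(F,L \right)} = -2 + L - \frac{1}{F}$ ($V{\left(F,L \right)} = \left(- \frac{1}{F} - 2\right) + L = \left(-2 - \frac{1}{F}\right) + L = -2 + L - \frac{1}{F}$)
$\left(-1\right) 37159 - \left(-12 + V{\left(-7,-4 \right)}\right)^{2} = \left(-1\right) 37159 - \left(-12 - \frac{41}{7}\right)^{2} = -37159 - \left(-12 - \frac{41}{7}\right)^{2} = -37159 - \left(- \frac{125}{7}\right)^{2} = -37159 - \frac{15625}{49} = - \frac{1836416}{49}$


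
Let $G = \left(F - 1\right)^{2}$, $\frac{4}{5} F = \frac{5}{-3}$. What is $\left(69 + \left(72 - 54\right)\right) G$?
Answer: $\frac{39701}{48} \approx 827.1$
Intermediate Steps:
$F = - \frac{25}{12}$ ($F = \frac{5 \frac{5}{-3}}{4} = \frac{5 \cdot 5 \left(- \frac{1}{3}\right)}{4} = \frac{5}{4} \left(- \frac{5}{3}\right) = - \frac{25}{12} \approx -2.0833$)
$G = \frac{1369}{144}$ ($G = \left(- \frac{25}{12} - 1\right)^{2} = \left(- \frac{37}{12}\right)^{2} = \frac{1369}{144} \approx 9.5069$)
$\left(69 + \left(72 - 54\right)\right) G = \left(69 + \left(72 - 54\right)\right) \frac{1369}{144} = \left(69 + 18\right) \frac{1369}{144} = 87 \cdot \frac{1369}{144} = \frac{39701}{48}$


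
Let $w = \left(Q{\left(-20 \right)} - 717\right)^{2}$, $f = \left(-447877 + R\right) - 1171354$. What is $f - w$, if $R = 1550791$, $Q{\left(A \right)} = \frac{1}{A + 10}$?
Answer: $- \frac{58267241}{100} \approx -5.8267 \cdot 10^{5}$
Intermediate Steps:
$Q{\left(A \right)} = \frac{1}{10 + A}$
$f = -68440$ ($f = \left(-447877 + 1550791\right) - 1171354 = 1102914 - 1171354 = -68440$)
$w = \frac{51423241}{100}$ ($w = \left(\frac{1}{10 - 20} - 717\right)^{2} = \left(\frac{1}{-10} - 717\right)^{2} = \left(- \frac{1}{10} - 717\right)^{2} = \left(- \frac{7171}{10}\right)^{2} = \frac{51423241}{100} \approx 5.1423 \cdot 10^{5}$)
$f - w = -68440 - \frac{51423241}{100} = - \frac{58267241}{100}$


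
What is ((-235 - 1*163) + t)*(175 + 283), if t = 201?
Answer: -90226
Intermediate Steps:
((-235 - 1*163) + t)*(175 + 283) = ((-235 - 1*163) + 201)*(175 + 283) = ((-235 - 163) + 201)*458 = (-398 + 201)*458 = -197*458 = -90226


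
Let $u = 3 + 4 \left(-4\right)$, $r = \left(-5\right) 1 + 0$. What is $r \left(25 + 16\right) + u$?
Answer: $-218$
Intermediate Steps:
$r = -5$ ($r = -5 + 0 = -5$)
$u = -13$ ($u = 3 - 16 = -13$)
$r \left(25 + 16\right) + u = - 5 \left(25 + 16\right) - 13 = \left(-5\right) 41 - 13 = -205 - 13 = -218$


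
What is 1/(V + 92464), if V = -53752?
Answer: 1/38712 ≈ 2.5832e-5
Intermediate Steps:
1/(V + 92464) = 1/(-53752 + 92464) = 1/38712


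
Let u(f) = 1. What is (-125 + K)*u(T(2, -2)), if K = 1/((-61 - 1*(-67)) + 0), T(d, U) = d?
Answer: -749/6 ≈ -124.83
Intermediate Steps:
K = ⅙ (K = 1/((-61 + 67) + 0) = 1/(6 + 0) = 1/6 = ⅙ ≈ 0.16667)
(-125 + K)*u(T(2, -2)) = (-125 + ⅙)*1 = -749/6*1 = -749/6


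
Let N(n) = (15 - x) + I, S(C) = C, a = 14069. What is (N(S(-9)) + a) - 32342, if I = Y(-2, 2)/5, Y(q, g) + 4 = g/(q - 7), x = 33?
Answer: -823133/45 ≈ -18292.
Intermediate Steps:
Y(q, g) = -4 + g/(-7 + q) (Y(q, g) = -4 + g/(q - 7) = -4 + g/(-7 + q))
I = -38/45 (I = ((28 + 2 - 4*(-2))/(-7 - 2))/5 = ((28 + 2 + 8)/(-9))*(⅕) = -⅑*38*(⅕) = -38/9*⅕ = -38/45 ≈ -0.84444)
N(n) = -848/45 (N(n) = (15 - 1*33) - 38/45 = (15 - 33) - 38/45 = -18 - 38/45 = -848/45)
(N(S(-9)) + a) - 32342 = (-848/45 + 14069) - 32342 = 632257/45 - 32342 = -823133/45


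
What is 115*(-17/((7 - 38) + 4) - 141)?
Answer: -435850/27 ≈ -16143.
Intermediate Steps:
115*(-17/((7 - 38) + 4) - 141) = 115*(-17/(-31 + 4) - 141) = 115*(-17/(-27) - 141) = 115*(-17*(-1/27) - 141) = 115*(17/27 - 141) = 115*(-3790/27) = -435850/27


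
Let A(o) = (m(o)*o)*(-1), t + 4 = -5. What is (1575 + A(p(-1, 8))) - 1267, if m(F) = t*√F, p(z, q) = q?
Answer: 308 + 144*√2 ≈ 511.65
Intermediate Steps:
t = -9 (t = -4 - 5 = -9)
m(F) = -9*√F
A(o) = 9*o^(3/2) (A(o) = ((-9*√o)*o)*(-1) = -9*o^(3/2)*(-1) = 9*o^(3/2))
(1575 + A(p(-1, 8))) - 1267 = (1575 + 9*8^(3/2)) - 1267 = (1575 + 9*(16*√2)) - 1267 = (1575 + 144*√2) - 1267 = 308 + 144*√2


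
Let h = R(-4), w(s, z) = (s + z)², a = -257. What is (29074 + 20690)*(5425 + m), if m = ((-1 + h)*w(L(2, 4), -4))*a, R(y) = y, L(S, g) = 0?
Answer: 1293117540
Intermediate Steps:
h = -4
m = 20560 (m = ((-1 - 4)*(0 - 4)²)*(-257) = -5*(-4)²*(-257) = -5*16*(-257) = -80*(-257) = 20560)
(29074 + 20690)*(5425 + m) = (29074 + 20690)*(5425 + 20560) = 49764*25985 = 1293117540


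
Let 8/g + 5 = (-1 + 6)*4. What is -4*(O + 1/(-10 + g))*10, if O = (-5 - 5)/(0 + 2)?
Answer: 14500/71 ≈ 204.23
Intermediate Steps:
O = -5 (O = -10/2 = -10*½ = -5)
g = 8/15 (g = 8/(-5 + (-1 + 6)*4) = 8/(-5 + 5*4) = 8/(-5 + 20) = 8/15 ≈ 0.53333)
-4*(O + 1/(-10 + g))*10 = -4*(-5 + 1/(-10 + 8/15))*10 = -4*(-5 + 1/(-142/15))*10 = -4*(-5 - 15/142)*10 = -4*(-725/142)*10 = (1450/71)*10 = 14500/71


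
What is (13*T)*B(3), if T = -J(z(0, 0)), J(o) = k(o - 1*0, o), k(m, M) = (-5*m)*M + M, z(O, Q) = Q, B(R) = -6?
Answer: 0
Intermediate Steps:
k(m, M) = M - 5*M*m (k(m, M) = -5*M*m + M = M - 5*M*m)
J(o) = o*(1 - 5*o) (J(o) = o*(1 - 5*(o - 1*0)) = o*(1 - 5*(o + 0)) = o*(1 - 5*o))
T = 0 (T = -0*(1 - 5*0) = -0*(1 + 0) = -0 = -1*0 = 0)
(13*T)*B(3) = (13*0)*(-6) = 0*(-6) = 0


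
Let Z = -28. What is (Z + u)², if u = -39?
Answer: 4489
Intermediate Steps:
(Z + u)² = (-28 - 39)² = (-67)² = 4489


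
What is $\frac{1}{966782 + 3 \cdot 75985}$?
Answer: $\frac{1}{1194737} \approx 8.37 \cdot 10^{-7}$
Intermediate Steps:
$\frac{1}{966782 + 3 \cdot 75985} = \frac{1}{966782 + 227955} = \frac{1}{1194737}$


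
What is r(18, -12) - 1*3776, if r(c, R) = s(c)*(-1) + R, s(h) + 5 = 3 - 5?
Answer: -3781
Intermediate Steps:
s(h) = -7 (s(h) = -5 + (3 - 5) = -5 - 2 = -7)
r(c, R) = 7 + R (r(c, R) = -7*(-1) + R = 7 + R)
r(18, -12) - 1*3776 = (7 - 12) - 1*3776 = -5 - 3776 = -3781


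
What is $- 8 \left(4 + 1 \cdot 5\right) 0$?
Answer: $0$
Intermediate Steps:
$- 8 \left(4 + 1 \cdot 5\right) 0 = - 8 \left(4 + 5\right) 0 = \left(-8\right) 9 \cdot 0 = \left(-72\right) 0 = 0$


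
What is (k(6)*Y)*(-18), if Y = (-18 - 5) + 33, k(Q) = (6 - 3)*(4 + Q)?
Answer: -5400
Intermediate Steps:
k(Q) = 12 + 3*Q (k(Q) = 3*(4 + Q) = 12 + 3*Q)
Y = 10 (Y = -23 + 33 = 10)
(k(6)*Y)*(-18) = ((12 + 3*6)*10)*(-18) = ((12 + 18)*10)*(-18) = (30*10)*(-18) = 300*(-18) = -5400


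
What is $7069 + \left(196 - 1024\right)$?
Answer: $6241$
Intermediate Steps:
$7069 + \left(196 - 1024\right) = 7069 - 828 = 6241$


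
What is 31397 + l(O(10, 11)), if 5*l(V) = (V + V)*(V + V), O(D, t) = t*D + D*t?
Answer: 70117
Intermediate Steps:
O(D, t) = 2*D*t (O(D, t) = D*t + D*t = 2*D*t)
l(V) = 4*V**2/5 (l(V) = ((V + V)*(V + V))/5 = ((2*V)*(2*V))/5 = (4*V**2)/5 = 4*V**2/5)
31397 + l(O(10, 11)) = 31397 + 4*(2*10*11)**2/5 = 31397 + (4/5)*220**2 = 31397 + (4/5)*48400 = 31397 + 38720 = 70117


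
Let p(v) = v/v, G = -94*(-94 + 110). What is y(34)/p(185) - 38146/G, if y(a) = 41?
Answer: 49905/752 ≈ 66.363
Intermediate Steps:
G = -1504 (G = -94*16 = -1504)
p(v) = 1
y(34)/p(185) - 38146/G = 41/1 - 38146/(-1504) = 41*1 - 38146*(-1/1504) = 41 + 19073/752 = 49905/752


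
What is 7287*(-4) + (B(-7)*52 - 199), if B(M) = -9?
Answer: -29815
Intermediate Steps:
7287*(-4) + (B(-7)*52 - 199) = 7287*(-4) + (-9*52 - 199) = -29148 + (-468 - 199) = -29148 - 667 = -29815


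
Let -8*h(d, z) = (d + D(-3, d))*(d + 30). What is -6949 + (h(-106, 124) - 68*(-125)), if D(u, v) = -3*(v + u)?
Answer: 7301/2 ≈ 3650.5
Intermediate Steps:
D(u, v) = -3*u - 3*v (D(u, v) = -3*(u + v) = -3*u - 3*v)
h(d, z) = -(9 - 2*d)*(30 + d)/8 (h(d, z) = -(d + (-3*(-3) - 3*d))*(d + 30)/8 = -(d + (9 - 3*d))*(30 + d)/8 = -(9 - 2*d)*(30 + d)/8)
-6949 + (h(-106, 124) - 68*(-125)) = -6949 + ((-135/4 + (1/4)*(-106)**2 + (51/8)*(-106)) - 68*(-125)) = -6949 + ((-135/4 + (1/4)*11236 - 2703/4) + 8500) = -6949 + ((-135/4 + 2809 - 2703/4) + 8500) = -6949 + (4199/2 + 8500) = -6949 + 21199/2 = 7301/2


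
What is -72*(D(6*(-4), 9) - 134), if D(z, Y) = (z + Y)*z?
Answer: -16272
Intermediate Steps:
D(z, Y) = z*(Y + z) (D(z, Y) = (Y + z)*z = z*(Y + z))
-72*(D(6*(-4), 9) - 134) = -72*((6*(-4))*(9 + 6*(-4)) - 134) = -72*(-24*(9 - 24) - 134) = -72*(-24*(-15) - 134) = -72*(360 - 134) = -72*226 = -16272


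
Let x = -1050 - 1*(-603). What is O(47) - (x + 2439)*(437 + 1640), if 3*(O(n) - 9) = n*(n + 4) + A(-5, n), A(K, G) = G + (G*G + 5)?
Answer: -12407467/3 ≈ -4.1358e+6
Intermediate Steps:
x = -447 (x = -1050 + 603 = -447)
A(K, G) = 5 + G + G² (A(K, G) = G + (G² + 5) = G + (5 + G²) = 5 + G + G²)
O(n) = 32/3 + n/3 + n²/3 + n*(4 + n)/3 (O(n) = 9 + (n*(n + 4) + (5 + n + n²))/3 = 9 + (n*(4 + n) + (5 + n + n²))/3 = 9 + (5 + n + n² + n*(4 + n))/3 = 9 + (5/3 + n/3 + n²/3 + n*(4 + n)/3) = 32/3 + n/3 + n²/3 + n*(4 + n)/3)
O(47) - (x + 2439)*(437 + 1640) = (32/3 + (⅔)*47² + (5/3)*47) - (-447 + 2439)*(437 + 1640) = (32/3 + (⅔)*2209 + 235/3) - 1992*2077 = (32/3 + 4418/3 + 235/3) - 1*4137384 = 4685/3 - 4137384 = -12407467/3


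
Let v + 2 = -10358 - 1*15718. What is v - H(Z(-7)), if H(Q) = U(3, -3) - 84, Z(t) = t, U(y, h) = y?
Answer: -25997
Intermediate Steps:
v = -26078 (v = -2 + (-10358 - 1*15718) = -2 + (-10358 - 15718) = -2 - 26076 = -26078)
H(Q) = -81 (H(Q) = 3 - 84 = -81)
v - H(Z(-7)) = -26078 - 1*(-81) = -26078 + 81 = -25997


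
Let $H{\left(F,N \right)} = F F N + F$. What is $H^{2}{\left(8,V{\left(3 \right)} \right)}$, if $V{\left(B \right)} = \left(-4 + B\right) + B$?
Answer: $18496$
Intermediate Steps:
$V{\left(B \right)} = -4 + 2 B$
$H{\left(F,N \right)} = F + N F^{2}$ ($H{\left(F,N \right)} = F^{2} N + F = N F^{2} + F = F + N F^{2}$)
$H^{2}{\left(8,V{\left(3 \right)} \right)} = \left(8 \left(1 + 8 \left(-4 + 2 \cdot 3\right)\right)\right)^{2} = \left(8 \left(1 + 8 \left(-4 + 6\right)\right)\right)^{2} = \left(8 \left(1 + 8 \cdot 2\right)\right)^{2} = \left(8 \left(1 + 16\right)\right)^{2} = \left(8 \cdot 17\right)^{2} = 136^{2} = 18496$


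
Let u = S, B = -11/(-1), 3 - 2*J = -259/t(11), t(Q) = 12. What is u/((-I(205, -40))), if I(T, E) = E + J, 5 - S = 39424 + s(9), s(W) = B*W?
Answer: -948432/665 ≈ -1426.2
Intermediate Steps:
J = 295/24 (J = 3/2 - (-259)/(2*12) = 3/2 - 1/2*(-259/12) = 3/2 + 259/24 = 295/24 ≈ 12.292)
B = 11 (B = -11*(-1) = 11)
s(W) = 11*W
S = -39518 (S = 5 - (39424 + 11*9) = 5 - (39424 + 99) = 5 - 1*39523 = 5 - 39523 = -39518)
u = -39518
I(T, E) = 295/24 + E (I(T, E) = E + 295/24 = 295/24 + E)
u/((-I(205, -40))) = -39518*(-1/(295/24 - 40)) = -39518/((-1*(-665/24))) = -39518/665/24 = -39518*24/665 = -948432/665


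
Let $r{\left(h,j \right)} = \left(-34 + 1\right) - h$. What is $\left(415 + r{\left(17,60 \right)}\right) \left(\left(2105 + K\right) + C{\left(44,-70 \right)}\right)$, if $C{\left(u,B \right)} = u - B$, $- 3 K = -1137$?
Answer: $948270$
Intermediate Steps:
$K = 379$ ($K = \left(- \frac{1}{3}\right) \left(-1137\right) = 379$)
$r{\left(h,j \right)} = -33 - h$
$\left(415 + r{\left(17,60 \right)}\right) \left(\left(2105 + K\right) + C{\left(44,-70 \right)}\right) = \left(415 - 50\right) \left(\left(2105 + 379\right) + \left(44 - -70\right)\right) = \left(415 - 50\right) \left(2484 + \left(44 + 70\right)\right) = \left(415 - 50\right) \left(2484 + 114\right) = 365 \cdot 2598 = 948270$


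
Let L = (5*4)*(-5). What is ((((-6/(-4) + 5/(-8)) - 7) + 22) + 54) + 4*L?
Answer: -2641/8 ≈ -330.13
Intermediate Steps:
L = -100 (L = 20*(-5) = -100)
((((-6/(-4) + 5/(-8)) - 7) + 22) + 54) + 4*L = ((((-6/(-4) + 5/(-8)) - 7) + 22) + 54) + 4*(-100) = ((((-6*(-¼) + 5*(-⅛)) - 7) + 22) + 54) - 400 = ((((3/2 - 5/8) - 7) + 22) + 54) - 400 = (((7/8 - 7) + 22) + 54) - 400 = ((-49/8 + 22) + 54) - 400 = (127/8 + 54) - 400 = 559/8 - 400 = -2641/8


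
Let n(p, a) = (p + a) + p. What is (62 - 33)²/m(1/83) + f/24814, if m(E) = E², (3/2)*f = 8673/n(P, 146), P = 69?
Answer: 20414432095503/3523588 ≈ 5.7936e+6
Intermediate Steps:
n(p, a) = a + 2*p (n(p, a) = (a + p) + p = a + 2*p)
f = 2891/142 (f = 2*(8673/(146 + 2*69))/3 = 2*(8673/(146 + 138))/3 = 2*(8673/284)/3 = 2*(8673*(1/284))/3 = (⅔)*(8673/284) = 2891/142 ≈ 20.359)
(62 - 33)²/m(1/83) + f/24814 = (62 - 33)²/((1/83)²) + (2891/142)/24814 = 29²/((1/83)²) + (2891/142)*(1/24814) = 841/(1/6889) + 2891/3523588 = 841*6889 + 2891/3523588 = 5793649 + 2891/3523588 = 20414432095503/3523588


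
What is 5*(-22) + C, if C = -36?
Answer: -146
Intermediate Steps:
5*(-22) + C = 5*(-22) - 36 = -110 - 36 = -146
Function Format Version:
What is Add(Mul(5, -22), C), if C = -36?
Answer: -146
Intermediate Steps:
Add(Mul(5, -22), C) = Add(Mul(5, -22), -36) = Add(-110, -36) = -146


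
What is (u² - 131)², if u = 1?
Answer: 16900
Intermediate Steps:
(u² - 131)² = (1² - 131)² = (1 - 131)² = (-130)² = 16900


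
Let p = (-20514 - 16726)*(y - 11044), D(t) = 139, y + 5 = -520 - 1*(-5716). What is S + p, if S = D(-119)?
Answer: 217965859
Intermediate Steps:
y = 5191 (y = -5 + (-520 - 1*(-5716)) = -5 + (-520 + 5716) = -5 + 5196 = 5191)
S = 139
p = 217965720 (p = (-20514 - 16726)*(5191 - 11044) = -37240*(-5853) = 217965720)
S + p = 139 + 217965720 = 217965859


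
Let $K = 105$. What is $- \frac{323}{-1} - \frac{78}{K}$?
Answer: $\frac{11279}{35} \approx 322.26$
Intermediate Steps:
$- \frac{323}{-1} - \frac{78}{K} = - \frac{323}{-1} - \frac{78}{105} = \left(-323\right) \left(-1\right) - \frac{26}{35} = 323 - \frac{26}{35} = \frac{11279}{35}$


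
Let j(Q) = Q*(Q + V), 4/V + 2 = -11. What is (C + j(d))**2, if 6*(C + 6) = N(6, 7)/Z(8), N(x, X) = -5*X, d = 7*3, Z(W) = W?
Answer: 71263904209/389376 ≈ 1.8302e+5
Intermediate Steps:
V = -4/13 (V = 4/(-2 - 11) = 4/(-13) = 4*(-1/13) = -4/13 ≈ -0.30769)
d = 21
j(Q) = Q*(-4/13 + Q) (j(Q) = Q*(Q - 4/13) = Q*(-4/13 + Q))
C = -323/48 (C = -6 + (-5*7/8)/6 = -6 + (-35*1/8)/6 = -6 + (1/6)*(-35/8) = -6 - 35/48 = -323/48 ≈ -6.7292)
(C + j(d))**2 = (-323/48 + (1/13)*21*(-4 + 13*21))**2 = (-323/48 + (1/13)*21*(-4 + 273))**2 = (-323/48 + (1/13)*21*269)**2 = (-323/48 + 5649/13)**2 = (266953/624)**2 = 71263904209/389376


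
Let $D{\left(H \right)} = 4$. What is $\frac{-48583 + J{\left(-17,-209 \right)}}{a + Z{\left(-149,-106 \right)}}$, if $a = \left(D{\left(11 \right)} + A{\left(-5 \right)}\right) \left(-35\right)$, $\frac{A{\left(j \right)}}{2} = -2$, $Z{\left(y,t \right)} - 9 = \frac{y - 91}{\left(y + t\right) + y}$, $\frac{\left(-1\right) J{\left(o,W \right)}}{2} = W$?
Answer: $- \frac{85345}{17} \approx -5020.3$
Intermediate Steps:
$J{\left(o,W \right)} = - 2 W$
$Z{\left(y,t \right)} = 9 + \frac{-91 + y}{t + 2 y}$ ($Z{\left(y,t \right)} = 9 + \frac{y - 91}{\left(y + t\right) + y} = 9 + \frac{-91 + y}{\left(t + y\right) + y} = 9 + \frac{-91 + y}{t + 2 y}$)
$A{\left(j \right)} = -4$ ($A{\left(j \right)} = 2 \left(-2\right) = -4$)
$a = 0$ ($a = \left(4 - 4\right) \left(-35\right) = 0 \left(-35\right) = 0$)
$\frac{-48583 + J{\left(-17,-209 \right)}}{a + Z{\left(-149,-106 \right)}} = \frac{-48583 - -418}{0 + \frac{-91 + 9 \left(-106\right) + 19 \left(-149\right)}{-106 + 2 \left(-149\right)}} = \frac{-48583 + 418}{0 + \frac{-91 - 954 - 2831}{-106 - 298}} = - \frac{48165}{0 + \frac{1}{-404} \left(-3876\right)} = - \frac{48165}{0 - - \frac{969}{101}} = - \frac{48165}{0 + \frac{969}{101}} = - \frac{48165}{\frac{969}{101}} = \left(-48165\right) \frac{101}{969} = - \frac{85345}{17}$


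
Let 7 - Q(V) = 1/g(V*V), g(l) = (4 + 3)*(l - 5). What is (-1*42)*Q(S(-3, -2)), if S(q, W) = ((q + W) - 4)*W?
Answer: -93780/319 ≈ -293.98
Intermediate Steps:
S(q, W) = W*(-4 + W + q) (S(q, W) = ((W + q) - 4)*W = (-4 + W + q)*W = W*(-4 + W + q))
g(l) = -35 + 7*l (g(l) = 7*(-5 + l) = -35 + 7*l)
Q(V) = 7 - 1/(-35 + 7*V²) (Q(V) = 7 - 1/(-35 + 7*(V*V)) = 7 - 1/(-35 + 7*V²))
(-1*42)*Q(S(-3, -2)) = (-1*42)*((-246 + 49*(-2*(-4 - 2 - 3))²)/(7*(-5 + (-2*(-4 - 2 - 3))²))) = -6*(-246 + 49*(-2*(-9))²)/(-5 + (-2*(-9))²) = -6*(-246 + 49*18²)/(-5 + 18²) = -6*(-246 + 49*324)/(-5 + 324) = -6*(-246 + 15876)/319 = -6*15630/319 = -42*15630/2233 = -93780/319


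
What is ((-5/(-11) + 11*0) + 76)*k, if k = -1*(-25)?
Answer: 21025/11 ≈ 1911.4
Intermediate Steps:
k = 25
((-5/(-11) + 11*0) + 76)*k = ((-5/(-11) + 11*0) + 76)*25 = ((-5*(-1/11) + 0) + 76)*25 = ((5/11 + 0) + 76)*25 = (5/11 + 76)*25 = (841/11)*25 = 21025/11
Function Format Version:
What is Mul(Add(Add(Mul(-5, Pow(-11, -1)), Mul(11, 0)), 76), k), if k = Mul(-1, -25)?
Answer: Rational(21025, 11) ≈ 1911.4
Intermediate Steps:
k = 25
Mul(Add(Add(Mul(-5, Pow(-11, -1)), Mul(11, 0)), 76), k) = Mul(Add(Add(Mul(-5, Pow(-11, -1)), Mul(11, 0)), 76), 25) = Mul(Add(Add(Mul(-5, Rational(-1, 11)), 0), 76), 25) = Mul(Add(Add(Rational(5, 11), 0), 76), 25) = Mul(Add(Rational(5, 11), 76), 25) = Mul(Rational(841, 11), 25) = Rational(21025, 11)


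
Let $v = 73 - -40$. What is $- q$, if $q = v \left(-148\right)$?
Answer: $16724$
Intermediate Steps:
$v = 113$ ($v = 73 + 40 = 113$)
$q = -16724$ ($q = 113 \left(-148\right) = -16724$)
$- q = \left(-1\right) \left(-16724\right) = 16724$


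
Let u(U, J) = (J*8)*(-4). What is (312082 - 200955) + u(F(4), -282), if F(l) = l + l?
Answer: 120151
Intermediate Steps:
F(l) = 2*l
u(U, J) = -32*J (u(U, J) = (8*J)*(-4) = -32*J)
(312082 - 200955) + u(F(4), -282) = (312082 - 200955) - 32*(-282) = 111127 + 9024 = 120151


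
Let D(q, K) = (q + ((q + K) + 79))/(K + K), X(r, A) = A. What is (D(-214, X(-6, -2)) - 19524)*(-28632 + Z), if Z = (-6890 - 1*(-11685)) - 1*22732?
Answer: 3620506905/4 ≈ 9.0513e+8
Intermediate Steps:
D(q, K) = (79 + K + 2*q)/(2*K) (D(q, K) = (q + ((K + q) + 79))/((2*K)) = (q + (79 + K + q))*(1/(2*K)) = (79 + K + 2*q)*(1/(2*K)) = (79 + K + 2*q)/(2*K))
Z = -17937 (Z = (-6890 + 11685) - 22732 = 4795 - 22732 = -17937)
(D(-214, X(-6, -2)) - 19524)*(-28632 + Z) = ((1/2)*(79 - 2 + 2*(-214))/(-2) - 19524)*(-28632 - 17937) = ((1/2)*(-1/2)*(79 - 2 - 428) - 19524)*(-46569) = ((1/2)*(-1/2)*(-351) - 19524)*(-46569) = (351/4 - 19524)*(-46569) = -77745/4*(-46569) = 3620506905/4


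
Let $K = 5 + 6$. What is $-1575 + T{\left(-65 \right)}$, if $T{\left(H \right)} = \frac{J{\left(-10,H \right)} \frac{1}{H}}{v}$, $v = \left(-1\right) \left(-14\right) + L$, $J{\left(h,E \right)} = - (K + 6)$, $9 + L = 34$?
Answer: $- \frac{3992608}{2535} \approx -1575.0$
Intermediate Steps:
$L = 25$ ($L = -9 + 34 = 25$)
$K = 11$
$J{\left(h,E \right)} = -17$ ($J{\left(h,E \right)} = - (11 + 6) = \left(-1\right) 17 = -17$)
$v = 39$ ($v = \left(-1\right) \left(-14\right) + 25 = 14 + 25 = 39$)
$T{\left(H \right)} = - \frac{17}{39 H}$ ($T{\left(H \right)} = \frac{\left(-17\right) \frac{1}{H}}{39} = - \frac{17}{H} \frac{1}{39} = - \frac{17}{39 H}$)
$-1575 + T{\left(-65 \right)} = -1575 - \frac{17}{39 \left(-65\right)} = -1575 - - \frac{17}{2535} = -1575 + \frac{17}{2535} = - \frac{3992608}{2535}$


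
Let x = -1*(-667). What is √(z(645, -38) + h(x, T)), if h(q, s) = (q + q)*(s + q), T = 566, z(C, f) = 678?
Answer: 10*√16455 ≈ 1282.8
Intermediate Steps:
x = 667
h(q, s) = 2*q*(q + s) (h(q, s) = (2*q)*(q + s) = 2*q*(q + s))
√(z(645, -38) + h(x, T)) = √(678 + 2*667*(667 + 566)) = √(678 + 2*667*1233) = √(678 + 1644822) = √1645500 = 10*√16455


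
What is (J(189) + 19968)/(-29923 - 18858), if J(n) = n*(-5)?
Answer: -19023/48781 ≈ -0.38997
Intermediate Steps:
J(n) = -5*n
(J(189) + 19968)/(-29923 - 18858) = (-5*189 + 19968)/(-29923 - 18858) = (-945 + 19968)/(-48781) = 19023*(-1/48781) = -19023/48781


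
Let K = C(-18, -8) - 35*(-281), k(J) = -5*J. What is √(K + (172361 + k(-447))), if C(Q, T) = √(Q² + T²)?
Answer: √(184431 + 2*√97) ≈ 429.48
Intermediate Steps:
K = 9835 + 2*√97 (K = √((-18)² + (-8)²) - 35*(-281) = √(324 + 64) + 9835 = √388 + 9835 = 2*√97 + 9835 = 9835 + 2*√97 ≈ 9854.7)
√(K + (172361 + k(-447))) = √((9835 + 2*√97) + (172361 - 5*(-447))) = √((9835 + 2*√97) + (172361 + 2235)) = √((9835 + 2*√97) + 174596) = √(184431 + 2*√97)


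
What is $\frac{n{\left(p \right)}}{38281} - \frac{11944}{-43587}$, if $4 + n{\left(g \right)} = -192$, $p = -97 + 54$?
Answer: $\frac{448685212}{1668553947} \approx 0.26891$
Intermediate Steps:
$p = -43$
$n{\left(g \right)} = -196$ ($n{\left(g \right)} = -4 - 192 = -196$)
$\frac{n{\left(p \right)}}{38281} - \frac{11944}{-43587} = - \frac{196}{38281} - \frac{11944}{-43587} = \left(-196\right) \frac{1}{38281} - - \frac{11944}{43587} = - \frac{196}{38281} + \frac{11944}{43587} = \frac{448685212}{1668553947}$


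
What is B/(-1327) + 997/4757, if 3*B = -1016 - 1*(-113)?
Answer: 2754876/6312539 ≈ 0.43641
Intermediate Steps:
B = -301 (B = (-1016 - 1*(-113))/3 = (-1016 + 113)/3 = (1/3)*(-903) = -301)
B/(-1327) + 997/4757 = -301/(-1327) + 997/4757 = -301*(-1/1327) + 997*(1/4757) = 301/1327 + 997/4757 = 2754876/6312539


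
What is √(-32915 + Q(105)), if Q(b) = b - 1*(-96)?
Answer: I*√32714 ≈ 180.87*I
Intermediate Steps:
Q(b) = 96 + b (Q(b) = b + 96 = 96 + b)
√(-32915 + Q(105)) = √(-32915 + (96 + 105)) = √(-32915 + 201) = √(-32714) = I*√32714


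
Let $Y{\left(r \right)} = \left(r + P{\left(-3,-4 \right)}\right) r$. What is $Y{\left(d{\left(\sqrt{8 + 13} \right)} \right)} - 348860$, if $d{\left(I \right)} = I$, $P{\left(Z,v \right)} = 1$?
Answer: $-348839 + \sqrt{21} \approx -3.4883 \cdot 10^{5}$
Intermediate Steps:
$Y{\left(r \right)} = r \left(1 + r\right)$ ($Y{\left(r \right)} = \left(r + 1\right) r = \left(1 + r\right) r = r \left(1 + r\right)$)
$Y{\left(d{\left(\sqrt{8 + 13} \right)} \right)} - 348860 = \sqrt{8 + 13} \left(1 + \sqrt{8 + 13}\right) - 348860 = \sqrt{21} \left(1 + \sqrt{21}\right) - 348860 = -348860 + \sqrt{21} \left(1 + \sqrt{21}\right)$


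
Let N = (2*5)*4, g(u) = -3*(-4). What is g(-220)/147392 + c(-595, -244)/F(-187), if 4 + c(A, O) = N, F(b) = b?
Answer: -1325967/6890576 ≈ -0.19243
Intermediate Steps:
g(u) = 12
N = 40 (N = 10*4 = 40)
c(A, O) = 36 (c(A, O) = -4 + 40 = 36)
g(-220)/147392 + c(-595, -244)/F(-187) = 12/147392 + 36/(-187) = 12*(1/147392) + 36*(-1/187) = 3/36848 - 36/187 = -1325967/6890576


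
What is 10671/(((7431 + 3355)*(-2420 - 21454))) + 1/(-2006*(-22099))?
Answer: -78799043935/1902558002011436 ≈ -4.1417e-5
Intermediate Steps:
10671/(((7431 + 3355)*(-2420 - 21454))) + 1/(-2006*(-22099)) = 10671/((10786*(-23874))) - 1/2006*(-1/22099) = 10671/(-257504964) + 1/44330594 = 10671*(-1/257504964) + 1/44330594 = -3557/85834988 + 1/44330594 = -78799043935/1902558002011436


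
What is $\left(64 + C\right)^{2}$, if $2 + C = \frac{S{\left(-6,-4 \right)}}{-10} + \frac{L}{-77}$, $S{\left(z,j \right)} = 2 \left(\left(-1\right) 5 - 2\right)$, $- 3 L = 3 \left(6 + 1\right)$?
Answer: $\frac{12194064}{3025} \approx 4031.1$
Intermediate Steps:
$L = -7$ ($L = - \frac{3 \left(6 + 1\right)}{3} = - \frac{3 \cdot 7}{3} = \left(- \frac{1}{3}\right) 21 = -7$)
$S{\left(z,j \right)} = -14$ ($S{\left(z,j \right)} = 2 \left(-5 - 2\right) = 2 \left(-7\right) = -14$)
$C = - \frac{28}{55}$ ($C = -2 - \left(- \frac{7}{5} - \frac{1}{11}\right) = -2 - - \frac{82}{55} = -2 + \left(\frac{7}{5} + \frac{1}{11}\right) = -2 + \frac{82}{55} = - \frac{28}{55} \approx -0.50909$)
$\left(64 + C\right)^{2} = \left(64 - \frac{28}{55}\right)^{2} = \left(\frac{3492}{55}\right)^{2} = \frac{12194064}{3025}$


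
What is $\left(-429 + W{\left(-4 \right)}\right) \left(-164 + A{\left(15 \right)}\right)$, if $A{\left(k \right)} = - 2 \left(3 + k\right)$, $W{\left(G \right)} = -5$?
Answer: $86800$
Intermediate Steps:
$A{\left(k \right)} = -6 - 2 k$
$\left(-429 + W{\left(-4 \right)}\right) \left(-164 + A{\left(15 \right)}\right) = \left(-429 - 5\right) \left(-164 - 36\right) = - 434 \left(-164 - 36\right) = \left(-434\right) \left(-200\right) = 86800$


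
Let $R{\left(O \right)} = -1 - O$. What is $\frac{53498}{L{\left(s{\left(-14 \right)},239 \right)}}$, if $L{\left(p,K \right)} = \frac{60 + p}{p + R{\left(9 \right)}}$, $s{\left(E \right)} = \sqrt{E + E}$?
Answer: $- \frac{7650214}{907} + \frac{1872430 i \sqrt{7}}{907} \approx -8434.6 + 5461.9 i$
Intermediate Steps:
$s{\left(E \right)} = \sqrt{2} \sqrt{E}$ ($s{\left(E \right)} = \sqrt{2 E} = \sqrt{2} \sqrt{E}$)
$L{\left(p,K \right)} = \frac{60 + p}{-10 + p}$ ($L{\left(p,K \right)} = \frac{60 + p}{p - 10} = \frac{60 + p}{-10 + p}$)
$\frac{53498}{L{\left(s{\left(-14 \right)},239 \right)}} = \frac{53498}{\frac{1}{-10 + \sqrt{2} \sqrt{-14}} \left(60 + \sqrt{2} \sqrt{-14}\right)} = \frac{53498}{\frac{1}{-10 + \sqrt{2} i \sqrt{14}} \left(60 + \sqrt{2} i \sqrt{14}\right)} = \frac{53498}{\frac{1}{-10 + 2 i \sqrt{7}} \left(60 + 2 i \sqrt{7}\right)} = 53498 \frac{-10 + 2 i \sqrt{7}}{60 + 2 i \sqrt{7}} = \frac{53498 \left(-10 + 2 i \sqrt{7}\right)}{60 + 2 i \sqrt{7}}$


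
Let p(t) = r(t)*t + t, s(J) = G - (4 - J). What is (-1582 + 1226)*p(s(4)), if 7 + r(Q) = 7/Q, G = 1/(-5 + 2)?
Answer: -3204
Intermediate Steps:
G = -1/3 (G = 1/(-3) = -1/3 ≈ -0.33333)
r(Q) = -7 + 7/Q
s(J) = -13/3 + J (s(J) = -1/3 - (4 - J) = -1/3 + (-4 + J) = -13/3 + J)
p(t) = t + t*(-7 + 7/t) (p(t) = (-7 + 7/t)*t + t = t*(-7 + 7/t) + t = t + t*(-7 + 7/t))
(-1582 + 1226)*p(s(4)) = (-1582 + 1226)*(7 - 6*(-13/3 + 4)) = -356*(7 - 6*(-1/3)) = -356*(7 + 2) = -356*9 = -3204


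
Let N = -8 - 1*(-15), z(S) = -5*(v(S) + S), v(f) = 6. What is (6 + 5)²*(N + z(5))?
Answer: -5808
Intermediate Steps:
z(S) = -30 - 5*S (z(S) = -5*(6 + S) = -30 - 5*S)
N = 7 (N = -8 + 15 = 7)
(6 + 5)²*(N + z(5)) = (6 + 5)²*(7 + (-30 - 5*5)) = 11²*(7 + (-30 - 25)) = 121*(7 - 55) = 121*(-48) = -5808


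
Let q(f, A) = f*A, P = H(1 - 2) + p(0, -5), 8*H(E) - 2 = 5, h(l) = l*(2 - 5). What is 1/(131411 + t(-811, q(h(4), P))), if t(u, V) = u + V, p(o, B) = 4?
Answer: 2/261083 ≈ 7.6604e-6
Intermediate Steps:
h(l) = -3*l (h(l) = l*(-3) = -3*l)
H(E) = 7/8 (H(E) = 1/4 + (1/8)*5 = 1/4 + 5/8 = 7/8)
P = 39/8 (P = 7/8 + 4 = 39/8 ≈ 4.8750)
q(f, A) = A*f
t(u, V) = V + u
1/(131411 + t(-811, q(h(4), P))) = 1/(131411 + (39*(-3*4)/8 - 811)) = 1/(131411 + ((39/8)*(-12) - 811)) = 1/(131411 + (-117/2 - 811)) = 1/(131411 - 1739/2) = 1/(261083/2) = 2/261083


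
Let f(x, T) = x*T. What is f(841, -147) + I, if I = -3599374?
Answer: -3723001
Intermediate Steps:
f(x, T) = T*x
f(841, -147) + I = -147*841 - 3599374 = -123627 - 3599374 = -3723001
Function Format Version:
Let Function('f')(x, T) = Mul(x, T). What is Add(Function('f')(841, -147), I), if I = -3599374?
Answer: -3723001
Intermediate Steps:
Function('f')(x, T) = Mul(T, x)
Add(Function('f')(841, -147), I) = Add(Mul(-147, 841), -3599374) = Add(-123627, -3599374) = -3723001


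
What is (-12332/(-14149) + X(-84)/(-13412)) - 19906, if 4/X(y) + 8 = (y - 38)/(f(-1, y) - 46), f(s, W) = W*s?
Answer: -201142519917287/10105060161 ≈ -19905.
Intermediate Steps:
X(y) = 4/(-8 + (-38 + y)/(-46 - y)) (X(y) = 4/(-8 + (y - 38)/(y*(-1) - 46)) = 4/(-8 + (-38 + y)/(-y - 46)) = 4/(-8 + (-38 + y)/(-46 - y)))
(-12332/(-14149) + X(-84)/(-13412)) - 19906 = (-12332/(-14149) + (4*(-46 - 1*(-84))/(3*(110 + 3*(-84))))/(-13412)) - 19906 = (-12332*(-1/14149) + (4*(-46 + 84)/(3*(110 - 252)))*(-1/13412)) - 19906 = (12332/14149 + ((4/3)*38/(-142))*(-1/13412)) - 19906 = (12332/14149 + ((4/3)*(-1/142)*38)*(-1/13412)) - 19906 = (12332/14149 - 76/213*(-1/13412)) - 19906 = (12332/14149 + 19/714189) - 19906 = 8807647579/10105060161 - 19906 = -201142519917287/10105060161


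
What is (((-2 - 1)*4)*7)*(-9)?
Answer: 756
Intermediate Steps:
(((-2 - 1)*4)*7)*(-9) = (-3*4*7)*(-9) = -12*7*(-9) = -84*(-9) = 756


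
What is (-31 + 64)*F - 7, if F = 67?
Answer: 2204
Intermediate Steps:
(-31 + 64)*F - 7 = (-31 + 64)*67 - 7 = 33*67 - 7 = 2211 - 7 = 2204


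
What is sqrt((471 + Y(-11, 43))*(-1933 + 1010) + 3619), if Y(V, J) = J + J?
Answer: 2*I*sqrt(127623) ≈ 714.49*I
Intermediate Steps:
Y(V, J) = 2*J
sqrt((471 + Y(-11, 43))*(-1933 + 1010) + 3619) = sqrt((471 + 2*43)*(-1933 + 1010) + 3619) = sqrt((471 + 86)*(-923) + 3619) = sqrt(557*(-923) + 3619) = sqrt(-514111 + 3619) = sqrt(-510492) = 2*I*sqrt(127623)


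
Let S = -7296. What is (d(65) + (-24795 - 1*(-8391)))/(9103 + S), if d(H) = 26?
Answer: -16378/1807 ≈ -9.0636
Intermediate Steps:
(d(65) + (-24795 - 1*(-8391)))/(9103 + S) = (26 + (-24795 - 1*(-8391)))/(9103 - 7296) = (26 + (-24795 + 8391))/1807 = (26 - 16404)*(1/1807) = -16378*1/1807 = -16378/1807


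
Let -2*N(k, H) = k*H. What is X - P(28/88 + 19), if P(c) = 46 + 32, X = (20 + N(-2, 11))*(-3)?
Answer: -171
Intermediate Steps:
N(k, H) = -H*k/2 (N(k, H) = -k*H/2 = -H*k/2)
X = -93 (X = (20 - 1/2*11*(-2))*(-3) = (20 + 11)*(-3) = 31*(-3) = -93)
P(c) = 78
X - P(28/88 + 19) = -93 - 1*78 = -93 - 78 = -171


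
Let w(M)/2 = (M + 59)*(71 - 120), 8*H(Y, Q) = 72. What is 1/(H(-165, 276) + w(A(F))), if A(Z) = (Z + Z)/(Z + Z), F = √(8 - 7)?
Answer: -1/5871 ≈ -0.00017033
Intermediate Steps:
F = 1 (F = √1 = 1)
H(Y, Q) = 9 (H(Y, Q) = (⅛)*72 = 9)
A(Z) = 1 (A(Z) = (2*Z)/((2*Z)) = (2*Z)*(1/(2*Z)) = 1)
w(M) = -5782 - 98*M (w(M) = 2*((M + 59)*(71 - 120)) = 2*((59 + M)*(-49)) = 2*(-2891 - 49*M) = -5782 - 98*M)
1/(H(-165, 276) + w(A(F))) = 1/(9 + (-5782 - 98*1)) = 1/(9 + (-5782 - 98)) = 1/(9 - 5880) = 1/(-5871) = -1/5871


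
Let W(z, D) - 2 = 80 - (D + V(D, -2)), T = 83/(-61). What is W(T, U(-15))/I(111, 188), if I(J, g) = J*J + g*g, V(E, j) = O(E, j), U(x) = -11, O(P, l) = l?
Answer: 19/9533 ≈ 0.0019931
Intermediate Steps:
T = -83/61 (T = 83*(-1/61) = -83/61 ≈ -1.3607)
V(E, j) = j
I(J, g) = J**2 + g**2
W(z, D) = 84 - D (W(z, D) = 2 + (80 - (D - 2)) = 2 + (80 - (-2 + D)) = 2 + (80 + (2 - D)) = 2 + (82 - D) = 84 - D)
W(T, U(-15))/I(111, 188) = (84 - 1*(-11))/(111**2 + 188**2) = (84 + 11)/(12321 + 35344) = 95/47665 = 95*(1/47665) = 19/9533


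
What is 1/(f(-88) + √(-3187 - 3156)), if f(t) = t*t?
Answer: 7744/59975879 - I*√6343/59975879 ≈ 0.00012912 - 1.3279e-6*I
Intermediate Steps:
f(t) = t²
1/(f(-88) + √(-3187 - 3156)) = 1/((-88)² + √(-3187 - 3156)) = 1/(7744 + √(-6343)) = 1/(7744 + I*√6343)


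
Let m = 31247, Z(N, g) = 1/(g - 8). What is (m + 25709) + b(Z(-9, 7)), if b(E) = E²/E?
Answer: 56955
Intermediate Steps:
Z(N, g) = 1/(-8 + g)
b(E) = E
(m + 25709) + b(Z(-9, 7)) = (31247 + 25709) + 1/(-8 + 7) = 56956 + 1/(-1) = 56956 - 1 = 56955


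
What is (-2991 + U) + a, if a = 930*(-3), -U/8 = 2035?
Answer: -22061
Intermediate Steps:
U = -16280 (U = -8*2035 = -16280)
a = -2790
(-2991 + U) + a = (-2991 - 16280) - 2790 = -19271 - 2790 = -22061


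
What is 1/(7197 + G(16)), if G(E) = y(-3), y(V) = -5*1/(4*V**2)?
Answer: 36/259087 ≈ 0.00013895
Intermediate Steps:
y(V) = -5/(4*V**2) (y(V) = -5*1/(4*V**2) = -5/(4*V**2))
G(E) = -5/36 (G(E) = -5/4/(-3)**2 = -5/4*1/9 = -5/36)
1/(7197 + G(16)) = 1/(7197 - 5/36) = 1/(259087/36) = 36/259087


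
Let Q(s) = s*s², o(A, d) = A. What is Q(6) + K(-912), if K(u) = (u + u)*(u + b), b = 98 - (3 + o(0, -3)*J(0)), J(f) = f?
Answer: 1490424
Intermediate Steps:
Q(s) = s³
b = 95 (b = 98 - (3 + 0*0) = 98 - (3 + 0) = 98 - 1*3 = 98 - 3 = 95)
K(u) = 2*u*(95 + u) (K(u) = (u + u)*(u + 95) = (2*u)*(95 + u) = 2*u*(95 + u))
Q(6) + K(-912) = 6³ + 2*(-912)*(95 - 912) = 216 + 2*(-912)*(-817) = 216 + 1490208 = 1490424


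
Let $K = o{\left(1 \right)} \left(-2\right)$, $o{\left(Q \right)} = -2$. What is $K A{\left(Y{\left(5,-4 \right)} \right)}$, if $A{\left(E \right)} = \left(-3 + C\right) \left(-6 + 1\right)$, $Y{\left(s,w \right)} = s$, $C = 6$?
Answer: $-60$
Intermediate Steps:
$K = 4$ ($K = \left(-2\right) \left(-2\right) = 4$)
$A{\left(E \right)} = -15$ ($A{\left(E \right)} = \left(-3 + 6\right) \left(-6 + 1\right) = 3 \left(-5\right) = -15$)
$K A{\left(Y{\left(5,-4 \right)} \right)} = 4 \left(-15\right) = -60$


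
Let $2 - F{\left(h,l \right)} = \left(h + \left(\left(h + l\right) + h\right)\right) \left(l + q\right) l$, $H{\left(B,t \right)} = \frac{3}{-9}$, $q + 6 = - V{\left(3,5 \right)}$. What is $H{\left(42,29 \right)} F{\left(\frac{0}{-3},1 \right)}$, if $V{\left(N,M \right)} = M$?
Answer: $-4$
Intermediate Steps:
$q = -11$ ($q = -6 - 5 = -11$)
$H{\left(B,t \right)} = - \frac{1}{3}$ ($H{\left(B,t \right)} = 3 \left(- \frac{1}{9}\right) = - \frac{1}{3}$)
$F{\left(h,l \right)} = 2 - l \left(-11 + l\right) \left(l + 3 h\right)$ ($F{\left(h,l \right)} = 2 - \left(h + \left(\left(h + l\right) + h\right)\right) \left(l - 11\right) l = 2 - \left(h + \left(l + 2 h\right)\right) \left(-11 + l\right) l = 2 - \left(l + 3 h\right) \left(-11 + l\right) l = 2 - \left(-11 + l\right) \left(l + 3 h\right) l = 2 - l \left(-11 + l\right) \left(l + 3 h\right)$)
$H{\left(42,29 \right)} F{\left(\frac{0}{-3},1 \right)} = - \frac{2 - 1^{3} + 11 \cdot 1^{2} - 3 \frac{0}{-3} \cdot 1^{2} + 33 \frac{0}{-3} \cdot 1}{3} = - \frac{2 - 1 + 11 \cdot 1 - 3 \cdot 0 \left(- \frac{1}{3}\right) 1 + 33 \cdot 0 \left(- \frac{1}{3}\right) 1}{3} = - \frac{2 - 1 + 11 - 0 \cdot 1 + 33 \cdot 0 \cdot 1}{3} = - \frac{2 - 1 + 11 + 0 + 0}{3} = \left(- \frac{1}{3}\right) 12 = -4$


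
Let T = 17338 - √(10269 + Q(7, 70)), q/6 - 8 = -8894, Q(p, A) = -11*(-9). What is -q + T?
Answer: 70654 - 72*√2 ≈ 70552.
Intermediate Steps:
Q(p, A) = 99
q = -53316 (q = 48 + 6*(-8894) = 48 - 53364 = -53316)
T = 17338 - 72*√2 (T = 17338 - √(10269 + 99) = 17338 - √10368 = 17338 - 72*√2 ≈ 17236.)
-q + T = -1*(-53316) + (17338 - 72*√2) = 53316 + (17338 - 72*√2) = 70654 - 72*√2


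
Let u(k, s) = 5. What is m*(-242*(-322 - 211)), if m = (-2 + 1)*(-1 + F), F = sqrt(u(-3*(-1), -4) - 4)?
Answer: 0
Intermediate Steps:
F = 1 (F = sqrt(5 - 4) = sqrt(1) = 1)
m = 0 (m = (-2 + 1)*(-1 + 1) = -1*0 = 0)
m*(-242*(-322 - 211)) = 0*(-242*(-322 - 211)) = 0*(-242*(-533)) = 0*128986 = 0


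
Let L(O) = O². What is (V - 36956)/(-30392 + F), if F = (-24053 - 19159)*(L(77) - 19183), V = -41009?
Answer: -77965/572701456 ≈ -0.00013614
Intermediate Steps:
F = 572731848 (F = (-24053 - 19159)*(77² - 19183) = -43212*(5929 - 19183) = -43212*(-13254) = 572731848)
(V - 36956)/(-30392 + F) = (-41009 - 36956)/(-30392 + 572731848) = -77965/572701456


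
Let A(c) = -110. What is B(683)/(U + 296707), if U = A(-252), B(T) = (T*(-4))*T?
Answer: -1865956/296597 ≈ -6.2912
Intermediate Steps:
B(T) = -4*T² (B(T) = (-4*T)*T = -4*T²)
U = -110
B(683)/(U + 296707) = (-4*683²)/(-110 + 296707) = -4*466489/296597 = -1865956*1/296597 = -1865956/296597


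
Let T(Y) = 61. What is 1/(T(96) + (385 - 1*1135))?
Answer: -1/689 ≈ -0.0014514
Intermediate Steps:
1/(T(96) + (385 - 1*1135)) = 1/(61 + (385 - 1*1135)) = 1/(61 + (385 - 1135)) = 1/(61 - 750) = 1/(-689) = -1/689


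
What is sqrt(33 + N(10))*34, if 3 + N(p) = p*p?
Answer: 34*sqrt(130) ≈ 387.66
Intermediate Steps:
N(p) = -3 + p**2 (N(p) = -3 + p*p = -3 + p**2)
sqrt(33 + N(10))*34 = sqrt(33 + (-3 + 10**2))*34 = sqrt(33 + (-3 + 100))*34 = sqrt(33 + 97)*34 = sqrt(130)*34 = 34*sqrt(130)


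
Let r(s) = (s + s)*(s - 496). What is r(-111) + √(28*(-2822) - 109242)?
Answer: 134754 + 7*I*√3842 ≈ 1.3475e+5 + 433.89*I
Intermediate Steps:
r(s) = 2*s*(-496 + s) (r(s) = (2*s)*(-496 + s) = 2*s*(-496 + s))
r(-111) + √(28*(-2822) - 109242) = 2*(-111)*(-496 - 111) + √(28*(-2822) - 109242) = 2*(-111)*(-607) + √(-79016 - 109242) = 134754 + √(-188258) = 134754 + 7*I*√3842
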